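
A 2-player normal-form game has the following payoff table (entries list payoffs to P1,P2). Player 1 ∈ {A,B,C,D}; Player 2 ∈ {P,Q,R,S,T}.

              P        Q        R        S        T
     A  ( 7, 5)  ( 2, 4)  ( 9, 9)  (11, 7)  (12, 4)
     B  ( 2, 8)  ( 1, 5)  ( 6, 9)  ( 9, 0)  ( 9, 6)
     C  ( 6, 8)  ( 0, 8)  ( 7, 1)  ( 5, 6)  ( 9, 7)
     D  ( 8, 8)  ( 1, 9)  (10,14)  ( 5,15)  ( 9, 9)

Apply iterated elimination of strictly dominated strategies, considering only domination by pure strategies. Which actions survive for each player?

P1 drop B (A beats it: P:7>2 Q:2>1 R:9>6 S:11>9 T:12>9)
P1 drop C (A beats it: P:7>6 Q:2>0 R:9>7 S:11>5 T:12>9)
P2 drop P (R beats it: A:9>5 D:14>8)
P2 drop Q (R beats it: A:9>4 D:14>9)
P2 drop T (R beats it: A:9>4 D:14>9)
P1→{A,D} P2→{R,S}

IESDS → P1:{A,D} P2:{R,S}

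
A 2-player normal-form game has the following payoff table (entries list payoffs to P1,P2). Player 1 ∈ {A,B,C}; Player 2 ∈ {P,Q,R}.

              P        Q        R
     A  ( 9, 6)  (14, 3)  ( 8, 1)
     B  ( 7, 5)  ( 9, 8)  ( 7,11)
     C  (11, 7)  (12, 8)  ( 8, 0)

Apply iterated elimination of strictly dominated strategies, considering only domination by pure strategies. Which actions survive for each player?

Survivors P1:{A,C} P2:{P,Q}

P1 drop B (A beats it: P:9>7 Q:14>9 R:8>7)
P2 drop R (P beats it: A:6>1 C:7>0)
P1→{A,C} P2→{P,Q}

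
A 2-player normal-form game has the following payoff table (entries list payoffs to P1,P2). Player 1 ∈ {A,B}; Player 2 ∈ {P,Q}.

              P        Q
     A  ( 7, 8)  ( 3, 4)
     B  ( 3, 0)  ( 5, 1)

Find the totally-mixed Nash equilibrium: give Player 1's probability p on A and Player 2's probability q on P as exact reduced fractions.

P1 indiff ⇒ q·7+(1-q)·3 = q·3+(1-q)·5 ⇒ q(4) = (1-q)(2) ⇒ q = 1/3
P2 indiff ⇒ p·8+(1-p)·0 = p·4+(1-p)·1 ⇒ p(4) = (1-p)(1) ⇒ p = 1/5

p=1/5, q=1/3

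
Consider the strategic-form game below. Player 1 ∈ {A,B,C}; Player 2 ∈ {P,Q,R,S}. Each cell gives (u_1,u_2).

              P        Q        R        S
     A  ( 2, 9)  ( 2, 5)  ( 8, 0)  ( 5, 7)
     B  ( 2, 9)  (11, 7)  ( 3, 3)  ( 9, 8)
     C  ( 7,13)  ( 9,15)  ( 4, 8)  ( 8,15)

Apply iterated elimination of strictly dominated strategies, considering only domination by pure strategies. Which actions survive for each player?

P2 drop R (P beats it: A:9>0 B:9>3 C:13>8)
P1 drop A (C beats it: P:7>2 Q:9>2 S:8>5)
P1→{B,C} P2→{P,Q,S}

Remaining: P1:{B,C} P2:{P,Q,S}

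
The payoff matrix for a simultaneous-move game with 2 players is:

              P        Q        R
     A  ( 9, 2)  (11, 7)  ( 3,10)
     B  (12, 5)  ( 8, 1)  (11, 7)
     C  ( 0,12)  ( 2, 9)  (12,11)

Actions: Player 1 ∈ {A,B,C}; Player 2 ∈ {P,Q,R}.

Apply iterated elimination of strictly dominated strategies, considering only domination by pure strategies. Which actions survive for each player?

P2 drop Q (R beats it: A:10>7 B:7>1 C:11>9)
P1 drop A (B beats it: P:12>9 R:11>3)
P1→{B,C} P2→{P,R}

IESDS → P1:{B,C} P2:{P,R}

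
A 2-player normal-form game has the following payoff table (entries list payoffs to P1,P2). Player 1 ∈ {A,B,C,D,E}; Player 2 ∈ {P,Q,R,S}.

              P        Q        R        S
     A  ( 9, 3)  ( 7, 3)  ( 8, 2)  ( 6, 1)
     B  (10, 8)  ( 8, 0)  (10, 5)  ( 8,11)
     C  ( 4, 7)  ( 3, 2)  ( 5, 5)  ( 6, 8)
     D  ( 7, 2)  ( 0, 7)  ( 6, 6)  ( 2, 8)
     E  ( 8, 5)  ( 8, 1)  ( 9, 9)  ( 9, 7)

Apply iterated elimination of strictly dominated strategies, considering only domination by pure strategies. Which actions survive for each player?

IESDS → P1:{B,E} P2:{R,S}

P1 drop A (B beats it: P:10>9 Q:8>7 R:10>8 S:8>6)
P1 drop C (B beats it: P:10>4 Q:8>3 R:10>5 S:8>6)
P1 drop D (B beats it: P:10>7 Q:8>0 R:10>6 S:8>2)
P2 drop P (S beats it: B:11>8 E:7>5)
P2 drop Q (R beats it: B:5>0 E:9>1)
P1→{B,E} P2→{R,S}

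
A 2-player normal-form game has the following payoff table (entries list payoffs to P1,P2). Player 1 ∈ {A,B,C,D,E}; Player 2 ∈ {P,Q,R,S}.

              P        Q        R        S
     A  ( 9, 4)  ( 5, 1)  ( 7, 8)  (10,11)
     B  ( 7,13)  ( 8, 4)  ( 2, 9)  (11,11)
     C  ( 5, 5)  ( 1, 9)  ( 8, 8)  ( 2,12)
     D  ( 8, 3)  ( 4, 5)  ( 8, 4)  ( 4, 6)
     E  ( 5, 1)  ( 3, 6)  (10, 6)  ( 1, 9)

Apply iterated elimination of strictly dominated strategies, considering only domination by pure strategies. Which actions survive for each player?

Remaining: P1:{A,B} P2:{P,S}

P2 drop Q (S beats it: A:11>1 B:11>4 C:12>9 D:6>5 E:9>6)
P2 drop R (S beats it: A:11>8 B:11>9 C:12>8 D:6>4 E:9>6)
P1 drop C (A beats it: P:9>5 S:10>2)
P1 drop D (A beats it: P:9>8 S:10>4)
P1 drop E (A beats it: P:9>5 S:10>1)
P1→{A,B} P2→{P,S}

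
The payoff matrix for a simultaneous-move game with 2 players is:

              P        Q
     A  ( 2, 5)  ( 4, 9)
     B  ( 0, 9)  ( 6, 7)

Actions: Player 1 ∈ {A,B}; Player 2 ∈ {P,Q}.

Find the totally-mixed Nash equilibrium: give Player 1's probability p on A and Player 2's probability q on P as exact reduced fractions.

p=1/3, q=1/2

P1 indiff ⇒ q·2+(1-q)·4 = q·0+(1-q)·6 ⇒ q(2) = (1-q)(2) ⇒ q = 1/2
P2 indiff ⇒ p·5+(1-p)·9 = p·9+(1-p)·7 ⇒ p(-4) = (1-p)(-2) ⇒ p = 1/3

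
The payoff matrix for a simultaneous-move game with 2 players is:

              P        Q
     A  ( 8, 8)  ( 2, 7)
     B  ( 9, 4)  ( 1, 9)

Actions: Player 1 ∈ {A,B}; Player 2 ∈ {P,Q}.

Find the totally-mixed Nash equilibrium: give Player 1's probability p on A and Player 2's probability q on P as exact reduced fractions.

P1 mixes 5/6 on A; P2 mixes 1/2 on P

P1 indiff ⇒ q·8+(1-q)·2 = q·9+(1-q)·1 ⇒ q(-1) = (1-q)(-1) ⇒ q = 1/2
P2 indiff ⇒ p·8+(1-p)·4 = p·7+(1-p)·9 ⇒ p(1) = (1-p)(5) ⇒ p = 5/6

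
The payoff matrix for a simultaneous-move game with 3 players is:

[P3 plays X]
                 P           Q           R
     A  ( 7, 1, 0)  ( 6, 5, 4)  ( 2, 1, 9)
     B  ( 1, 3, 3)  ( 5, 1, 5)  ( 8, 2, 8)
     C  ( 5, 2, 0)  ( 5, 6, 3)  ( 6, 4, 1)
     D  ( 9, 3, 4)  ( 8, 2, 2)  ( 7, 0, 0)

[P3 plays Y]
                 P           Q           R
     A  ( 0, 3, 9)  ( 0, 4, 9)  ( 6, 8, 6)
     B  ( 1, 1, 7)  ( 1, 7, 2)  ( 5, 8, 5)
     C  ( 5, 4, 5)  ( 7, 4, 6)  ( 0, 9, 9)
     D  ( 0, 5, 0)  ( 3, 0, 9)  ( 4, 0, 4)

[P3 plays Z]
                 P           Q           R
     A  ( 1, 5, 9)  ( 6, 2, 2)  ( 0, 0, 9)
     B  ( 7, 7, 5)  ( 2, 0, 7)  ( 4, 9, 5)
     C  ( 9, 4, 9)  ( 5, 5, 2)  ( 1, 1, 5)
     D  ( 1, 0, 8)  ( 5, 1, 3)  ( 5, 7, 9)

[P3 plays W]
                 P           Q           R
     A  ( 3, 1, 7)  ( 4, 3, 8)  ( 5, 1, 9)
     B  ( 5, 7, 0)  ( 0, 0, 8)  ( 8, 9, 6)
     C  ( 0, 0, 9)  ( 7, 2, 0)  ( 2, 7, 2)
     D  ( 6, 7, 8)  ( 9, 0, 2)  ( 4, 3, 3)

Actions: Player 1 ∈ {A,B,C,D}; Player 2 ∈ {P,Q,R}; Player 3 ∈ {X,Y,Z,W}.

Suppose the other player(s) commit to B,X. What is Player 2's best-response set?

u_2(P vs B,X) = 3
u_2(Q vs B,X) = 1
u_2(R vs B,X) = 2
max payoff 3 at {P}

P2 best: {P}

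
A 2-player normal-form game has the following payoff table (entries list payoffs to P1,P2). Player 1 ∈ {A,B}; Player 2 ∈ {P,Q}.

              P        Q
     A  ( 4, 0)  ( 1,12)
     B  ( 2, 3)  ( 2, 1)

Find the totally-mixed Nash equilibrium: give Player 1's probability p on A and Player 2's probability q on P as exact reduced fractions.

P1 indiff ⇒ q·4+(1-q)·1 = q·2+(1-q)·2 ⇒ q(2) = (1-q)(1) ⇒ q = 1/3
P2 indiff ⇒ p·0+(1-p)·3 = p·12+(1-p)·1 ⇒ p(-12) = (1-p)(-2) ⇒ p = 1/7

(p,q) = (1/7, 1/3)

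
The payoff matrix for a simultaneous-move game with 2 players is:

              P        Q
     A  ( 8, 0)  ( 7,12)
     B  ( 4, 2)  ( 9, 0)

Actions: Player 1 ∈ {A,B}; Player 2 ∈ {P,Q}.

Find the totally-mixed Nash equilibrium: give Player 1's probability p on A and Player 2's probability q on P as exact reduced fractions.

P1 mixes 1/7 on A; P2 mixes 1/3 on P

P1 indiff ⇒ q·8+(1-q)·7 = q·4+(1-q)·9 ⇒ q(4) = (1-q)(2) ⇒ q = 1/3
P2 indiff ⇒ p·0+(1-p)·2 = p·12+(1-p)·0 ⇒ p(-12) = (1-p)(-2) ⇒ p = 1/7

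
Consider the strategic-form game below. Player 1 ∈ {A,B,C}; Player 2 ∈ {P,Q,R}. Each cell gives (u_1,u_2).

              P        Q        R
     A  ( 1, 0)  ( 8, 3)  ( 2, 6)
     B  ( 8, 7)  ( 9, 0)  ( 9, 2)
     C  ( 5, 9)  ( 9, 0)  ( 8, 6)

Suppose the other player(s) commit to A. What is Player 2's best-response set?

BR_2 = {R}

u_2(P vs A) = 0
u_2(Q vs A) = 3
u_2(R vs A) = 6
max payoff 6 at {R}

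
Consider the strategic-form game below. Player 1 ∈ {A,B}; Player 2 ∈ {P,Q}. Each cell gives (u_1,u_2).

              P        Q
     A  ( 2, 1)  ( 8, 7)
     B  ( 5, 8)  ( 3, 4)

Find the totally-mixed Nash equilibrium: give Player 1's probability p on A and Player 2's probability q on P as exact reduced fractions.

p=2/5, q=5/8

P1 indiff ⇒ q·2+(1-q)·8 = q·5+(1-q)·3 ⇒ q(-3) = (1-q)(-5) ⇒ q = 5/8
P2 indiff ⇒ p·1+(1-p)·8 = p·7+(1-p)·4 ⇒ p(-6) = (1-p)(-4) ⇒ p = 2/5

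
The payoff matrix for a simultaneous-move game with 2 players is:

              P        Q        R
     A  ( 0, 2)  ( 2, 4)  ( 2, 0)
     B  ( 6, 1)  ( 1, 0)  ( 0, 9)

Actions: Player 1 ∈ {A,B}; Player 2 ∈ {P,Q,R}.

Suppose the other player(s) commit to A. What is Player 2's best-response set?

BR_2 = {Q}

u_2(P vs A) = 2
u_2(Q vs A) = 4
u_2(R vs A) = 0
max payoff 4 at {Q}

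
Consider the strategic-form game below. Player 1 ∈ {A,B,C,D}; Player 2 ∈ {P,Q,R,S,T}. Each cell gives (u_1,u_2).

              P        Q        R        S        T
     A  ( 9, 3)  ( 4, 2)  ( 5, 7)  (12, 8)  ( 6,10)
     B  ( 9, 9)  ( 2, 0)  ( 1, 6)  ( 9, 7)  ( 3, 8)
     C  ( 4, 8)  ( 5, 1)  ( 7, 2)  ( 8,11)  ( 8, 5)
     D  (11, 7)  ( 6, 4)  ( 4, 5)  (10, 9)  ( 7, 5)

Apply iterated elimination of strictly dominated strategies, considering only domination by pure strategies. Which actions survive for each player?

IESDS → P1:{A,C,D} P2:{S,T}

P1 drop B (D beats it: P:11>9 Q:6>2 R:4>1 S:10>9 T:7>3)
P2 drop P (S beats it: A:8>3 C:11>8 D:9>7)
P2 drop Q (R beats it: A:7>2 C:2>1 D:5>4)
P2 drop R (S beats it: A:8>7 C:11>2 D:9>5)
P1→{A,C,D} P2→{S,T}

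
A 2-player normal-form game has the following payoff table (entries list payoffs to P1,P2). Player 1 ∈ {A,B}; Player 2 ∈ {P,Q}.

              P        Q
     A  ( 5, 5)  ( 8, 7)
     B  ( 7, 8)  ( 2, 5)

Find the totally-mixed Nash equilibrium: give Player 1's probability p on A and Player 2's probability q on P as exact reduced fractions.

P1 mixes 3/5 on A; P2 mixes 3/4 on P

P1 indiff ⇒ q·5+(1-q)·8 = q·7+(1-q)·2 ⇒ q(-2) = (1-q)(-6) ⇒ q = 3/4
P2 indiff ⇒ p·5+(1-p)·8 = p·7+(1-p)·5 ⇒ p(-2) = (1-p)(-3) ⇒ p = 3/5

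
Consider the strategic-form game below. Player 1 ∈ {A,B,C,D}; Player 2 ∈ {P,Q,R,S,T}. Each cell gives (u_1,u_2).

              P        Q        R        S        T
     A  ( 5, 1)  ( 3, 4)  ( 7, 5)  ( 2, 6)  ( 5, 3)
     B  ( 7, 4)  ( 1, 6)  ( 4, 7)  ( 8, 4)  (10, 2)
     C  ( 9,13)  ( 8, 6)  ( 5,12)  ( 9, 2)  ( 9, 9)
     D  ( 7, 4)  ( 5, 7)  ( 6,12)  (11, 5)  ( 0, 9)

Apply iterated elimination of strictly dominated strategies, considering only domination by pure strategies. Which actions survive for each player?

P2 drop Q (R beats it: A:5>4 B:7>6 C:12>6 D:12>7)
P2 drop T (R beats it: A:5>3 B:7>2 C:12>9 D:12>9)
P1 drop B (C beats it: P:9>7 R:5>4 S:9>8)
P1→{A,C,D} P2→{P,R,S}

Survivors P1:{A,C,D} P2:{P,R,S}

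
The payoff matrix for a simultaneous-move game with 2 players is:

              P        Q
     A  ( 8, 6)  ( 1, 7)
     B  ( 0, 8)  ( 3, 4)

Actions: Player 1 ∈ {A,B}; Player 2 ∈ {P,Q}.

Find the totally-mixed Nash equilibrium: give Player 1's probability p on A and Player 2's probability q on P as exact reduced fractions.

(p,q) = (4/5, 1/5)

P1 indiff ⇒ q·8+(1-q)·1 = q·0+(1-q)·3 ⇒ q(8) = (1-q)(2) ⇒ q = 1/5
P2 indiff ⇒ p·6+(1-p)·8 = p·7+(1-p)·4 ⇒ p(-1) = (1-p)(-4) ⇒ p = 4/5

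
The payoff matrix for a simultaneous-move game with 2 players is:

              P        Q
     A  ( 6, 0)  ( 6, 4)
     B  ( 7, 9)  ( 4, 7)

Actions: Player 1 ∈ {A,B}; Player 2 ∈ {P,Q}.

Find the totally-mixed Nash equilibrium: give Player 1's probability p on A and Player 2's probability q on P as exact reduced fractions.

P1 indiff ⇒ q·6+(1-q)·6 = q·7+(1-q)·4 ⇒ q(-1) = (1-q)(-2) ⇒ q = 2/3
P2 indiff ⇒ p·0+(1-p)·9 = p·4+(1-p)·7 ⇒ p(-4) = (1-p)(-2) ⇒ p = 1/3

p=1/3, q=2/3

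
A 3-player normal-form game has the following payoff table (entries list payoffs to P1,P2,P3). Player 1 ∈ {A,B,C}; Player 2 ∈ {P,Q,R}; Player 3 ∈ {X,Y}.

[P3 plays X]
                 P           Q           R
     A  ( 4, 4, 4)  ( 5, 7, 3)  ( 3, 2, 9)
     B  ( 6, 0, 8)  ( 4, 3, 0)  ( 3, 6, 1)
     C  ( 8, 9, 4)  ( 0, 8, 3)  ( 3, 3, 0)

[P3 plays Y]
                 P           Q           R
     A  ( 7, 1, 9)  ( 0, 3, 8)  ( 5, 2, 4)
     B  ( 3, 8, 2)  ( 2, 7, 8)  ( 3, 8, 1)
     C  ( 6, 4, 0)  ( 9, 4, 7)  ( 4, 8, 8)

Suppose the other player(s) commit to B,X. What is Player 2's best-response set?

argmax u_2 = {R}

u_2(P vs B,X) = 0
u_2(Q vs B,X) = 3
u_2(R vs B,X) = 6
max payoff 6 at {R}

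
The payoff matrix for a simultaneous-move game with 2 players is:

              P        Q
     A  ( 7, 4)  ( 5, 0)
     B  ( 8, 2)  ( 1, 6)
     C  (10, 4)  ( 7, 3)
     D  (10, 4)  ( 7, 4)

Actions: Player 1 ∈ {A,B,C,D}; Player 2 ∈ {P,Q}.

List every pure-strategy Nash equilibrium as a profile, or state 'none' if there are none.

(A,P): not NE [P1→D gives 10>7]
(A,Q): not NE [P1→D gives 7>5; P2→P gives 4>0]
(B,P): not NE [P1→D gives 10>8; P2→Q gives 6>2]
(B,Q): not NE [P1→D gives 7>1]
(C,P): NE
(C,Q): not NE [P2→P gives 4>3]
(D,P): NE
(D,Q): NE

NE set: (C,P), (D,P), (D,Q)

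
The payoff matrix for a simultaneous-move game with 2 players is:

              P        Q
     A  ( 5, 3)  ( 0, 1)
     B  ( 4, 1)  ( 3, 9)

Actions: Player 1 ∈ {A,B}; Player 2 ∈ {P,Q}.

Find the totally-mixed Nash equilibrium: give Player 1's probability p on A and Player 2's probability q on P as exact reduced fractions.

(p,q) = (4/5, 3/4)

P1 indiff ⇒ q·5+(1-q)·0 = q·4+(1-q)·3 ⇒ q(1) = (1-q)(3) ⇒ q = 3/4
P2 indiff ⇒ p·3+(1-p)·1 = p·1+(1-p)·9 ⇒ p(2) = (1-p)(8) ⇒ p = 4/5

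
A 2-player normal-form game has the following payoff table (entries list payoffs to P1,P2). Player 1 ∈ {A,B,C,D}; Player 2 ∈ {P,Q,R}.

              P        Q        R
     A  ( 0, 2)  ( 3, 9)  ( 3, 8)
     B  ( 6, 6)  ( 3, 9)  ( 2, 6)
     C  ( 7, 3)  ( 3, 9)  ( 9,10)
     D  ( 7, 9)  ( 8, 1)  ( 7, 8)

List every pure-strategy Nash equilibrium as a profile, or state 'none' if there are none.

(A,P): not NE [P1→D gives 7>0; P2→Q gives 9>2]
(A,Q): not NE [P1→D gives 8>3]
(A,R): not NE [P1→C gives 9>3; P2→Q gives 9>8]
(B,P): not NE [P1→D gives 7>6; P2→Q gives 9>6]
(B,Q): not NE [P1→D gives 8>3]
(B,R): not NE [P1→C gives 9>2; P2→Q gives 9>6]
(C,P): not NE [P2→R gives 10>3]
(C,Q): not NE [P1→D gives 8>3; P2→R gives 10>9]
(C,R): NE
(D,P): NE
(D,Q): not NE [P2→P gives 9>1]
(D,R): not NE [P1→C gives 9>7; P2→P gives 9>8]

Nash profiles: (C,R), (D,P)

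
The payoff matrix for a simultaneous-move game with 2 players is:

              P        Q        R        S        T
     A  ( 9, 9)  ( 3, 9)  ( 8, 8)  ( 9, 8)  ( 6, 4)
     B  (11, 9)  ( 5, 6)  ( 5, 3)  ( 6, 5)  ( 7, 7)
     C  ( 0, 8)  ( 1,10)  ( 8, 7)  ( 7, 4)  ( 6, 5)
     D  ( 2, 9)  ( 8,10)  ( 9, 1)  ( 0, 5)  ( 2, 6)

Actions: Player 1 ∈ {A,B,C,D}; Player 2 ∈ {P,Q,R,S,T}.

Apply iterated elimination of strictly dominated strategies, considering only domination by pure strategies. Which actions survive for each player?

IESDS → P1:{B,D} P2:{P,Q}

P2 drop R (P beats it: A:9>8 B:9>3 C:8>7 D:9>1)
P2 drop S (P beats it: A:9>8 B:9>5 C:8>4 D:9>5)
P1 drop A (B beats it: P:11>9 Q:5>3 T:7>6)
P1 drop C (B beats it: P:11>0 Q:5>1 T:7>6)
P2 drop T (P beats it: B:9>7 D:9>6)
P1→{B,D} P2→{P,Q}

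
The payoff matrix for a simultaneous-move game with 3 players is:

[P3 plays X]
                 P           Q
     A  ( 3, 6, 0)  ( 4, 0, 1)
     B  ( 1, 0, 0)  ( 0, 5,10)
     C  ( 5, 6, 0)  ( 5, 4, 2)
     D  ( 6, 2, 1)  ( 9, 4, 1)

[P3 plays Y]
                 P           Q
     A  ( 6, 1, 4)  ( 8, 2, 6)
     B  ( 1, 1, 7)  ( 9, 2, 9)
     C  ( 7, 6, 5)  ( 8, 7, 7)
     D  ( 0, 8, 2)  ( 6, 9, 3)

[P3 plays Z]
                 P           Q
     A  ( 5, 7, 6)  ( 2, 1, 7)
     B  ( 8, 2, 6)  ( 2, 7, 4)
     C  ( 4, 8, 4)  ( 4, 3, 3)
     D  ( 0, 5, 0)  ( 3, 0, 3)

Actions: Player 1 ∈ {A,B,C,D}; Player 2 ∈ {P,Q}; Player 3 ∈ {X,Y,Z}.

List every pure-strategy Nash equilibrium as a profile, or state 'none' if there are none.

No pure NE.

(A,P,X): not NE [P1→D gives 6>3; P3→Z gives 6>0]
(A,P,Y): not NE [P1→C gives 7>6; P2→Q gives 2>1; P3→Z gives 6>4]
(A,P,Z): not NE [P1→B gives 8>5]
(A,Q,X): not NE [P1→D gives 9>4; P2→P gives 6>0; P3→Z gives 7>1]
(A,Q,Y): not NE [P1→B gives 9>8; P3→Z gives 7>6]
(A,Q,Z): not NE [P1→C gives 4>2; P2→P gives 7>1]
(B,P,X): not NE [P1→D gives 6>1; P2→Q gives 5>0; P3→Y gives 7>0]
(B,P,Y): not NE [P1→C gives 7>1; P2→Q gives 2>1]
(B,P,Z): not NE [P2→Q gives 7>2; P3→Y gives 7>6]
(B,Q,X): not NE [P1→D gives 9>0]
(B,Q,Y): not NE [P3→X gives 10>9]
(B,Q,Z): not NE [P1→C gives 4>2; P3→X gives 10>4]
(C,P,X): not NE [P1→D gives 6>5; P3→Y gives 5>0]
(C,P,Y): not NE [P2→Q gives 7>6]
(C,P,Z): not NE [P1→B gives 8>4; P3→Y gives 5>4]
(C,Q,X): not NE [P1→D gives 9>5; P2→P gives 6>4; P3→Y gives 7>2]
(C,Q,Y): not NE [P1→B gives 9>8]
(C,Q,Z): not NE [P2→P gives 8>3; P3→Y gives 7>3]
(D,P,X): not NE [P2→Q gives 4>2; P3→Y gives 2>1]
(D,P,Y): not NE [P1→C gives 7>0; P2→Q gives 9>8]
(D,P,Z): not NE [P1→B gives 8>0; P3→Y gives 2>0]
(D,Q,X): not NE [P3→Z gives 3>1]
(D,Q,Y): not NE [P1→B gives 9>6]
(D,Q,Z): not NE [P1→C gives 4>3; P2→P gives 5>0]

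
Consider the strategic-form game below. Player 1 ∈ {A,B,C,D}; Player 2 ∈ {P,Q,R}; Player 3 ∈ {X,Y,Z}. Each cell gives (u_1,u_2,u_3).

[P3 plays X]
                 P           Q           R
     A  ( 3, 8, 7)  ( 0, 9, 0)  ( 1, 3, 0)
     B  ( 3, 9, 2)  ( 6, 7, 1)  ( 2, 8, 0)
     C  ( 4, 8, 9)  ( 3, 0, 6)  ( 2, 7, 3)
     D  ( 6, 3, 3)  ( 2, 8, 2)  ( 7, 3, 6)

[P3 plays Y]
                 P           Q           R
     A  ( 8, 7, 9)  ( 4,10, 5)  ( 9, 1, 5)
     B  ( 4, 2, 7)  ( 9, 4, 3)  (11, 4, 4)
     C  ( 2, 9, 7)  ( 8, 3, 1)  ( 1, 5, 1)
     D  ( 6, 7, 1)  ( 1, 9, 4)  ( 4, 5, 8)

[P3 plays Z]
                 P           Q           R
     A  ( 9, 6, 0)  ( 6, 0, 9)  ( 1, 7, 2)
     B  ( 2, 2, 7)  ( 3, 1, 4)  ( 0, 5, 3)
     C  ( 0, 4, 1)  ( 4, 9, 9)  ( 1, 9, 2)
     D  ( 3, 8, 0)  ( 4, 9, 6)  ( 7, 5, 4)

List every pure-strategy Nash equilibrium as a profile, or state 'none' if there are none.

(A,P,X): not NE [P1→D gives 6>3; P2→Q gives 9>8; P3→Y gives 9>7]
(A,P,Y): not NE [P2→Q gives 10>7]
(A,P,Z): not NE [P2→R gives 7>6; P3→Y gives 9>0]
(A,Q,X): not NE [P1→B gives 6>0; P3→Z gives 9>0]
(A,Q,Y): not NE [P1→B gives 9>4; P3→Z gives 9>5]
(A,Q,Z): not NE [P2→R gives 7>0]
(A,R,X): not NE [P1→D gives 7>1; P2→Q gives 9>3; P3→Y gives 5>0]
(A,R,Y): not NE [P1→B gives 11>9; P2→Q gives 10>1]
(A,R,Z): not NE [P1→D gives 7>1; P3→Y gives 5>2]
(B,P,X): not NE [P1→D gives 6>3; P3→Z gives 7>2]
(B,P,Y): not NE [P1→A gives 8>4; P2→R gives 4>2]
(B,P,Z): not NE [P1→A gives 9>2; P2→R gives 5>2]
(B,Q,X): not NE [P2→P gives 9>7; P3→Z gives 4>1]
(B,Q,Y): not NE [P3→Z gives 4>3]
(B,Q,Z): not NE [P1→A gives 6>3; P2→R gives 5>1]
(B,R,X): not NE [P1→D gives 7>2; P2→P gives 9>8; P3→Y gives 4>0]
(B,R,Y): NE
(B,R,Z): not NE [P1→D gives 7>0; P3→Y gives 4>3]
(C,P,X): not NE [P1→D gives 6>4]
(C,P,Y): not NE [P1→A gives 8>2; P3→X gives 9>7]
(C,P,Z): not NE [P1→A gives 9>0; P2→R gives 9>4; P3→X gives 9>1]
(C,Q,X): not NE [P1→B gives 6>3; P2→P gives 8>0; P3→Z gives 9>6]
(C,Q,Y): not NE [P1→B gives 9>8; P2→P gives 9>3; P3→Z gives 9>1]
(C,Q,Z): not NE [P1→A gives 6>4]
(C,R,X): not NE [P1→D gives 7>2; P2→P gives 8>7]
(C,R,Y): not NE [P1→B gives 11>1; P2→P gives 9>5; P3→X gives 3>1]
(C,R,Z): not NE [P1→D gives 7>1; P3→X gives 3>2]
(D,P,X): not NE [P2→Q gives 8>3]
(D,P,Y): not NE [P1→A gives 8>6; P2→Q gives 9>7; P3→X gives 3>1]
(D,P,Z): not NE [P1→A gives 9>3; P2→Q gives 9>8; P3→X gives 3>0]
(D,Q,X): not NE [P1→B gives 6>2; P3→Z gives 6>2]
(D,Q,Y): not NE [P1→B gives 9>1; P3→Z gives 6>4]
(D,Q,Z): not NE [P1→A gives 6>4]
(D,R,X): not NE [P2→Q gives 8>3; P3→Y gives 8>6]
(D,R,Y): not NE [P1→B gives 11>4; P2→Q gives 9>5]
(D,R,Z): not NE [P2→Q gives 9>5; P3→Y gives 8>4]

NE set: (B,R,Y)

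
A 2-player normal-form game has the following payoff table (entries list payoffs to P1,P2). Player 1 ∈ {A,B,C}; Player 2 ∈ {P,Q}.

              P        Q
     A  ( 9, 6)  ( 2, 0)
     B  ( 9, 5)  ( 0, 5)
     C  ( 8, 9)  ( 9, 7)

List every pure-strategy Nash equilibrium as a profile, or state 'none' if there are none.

(A,P): NE
(A,Q): not NE [P1→C gives 9>2; P2→P gives 6>0]
(B,P): NE
(B,Q): not NE [P1→C gives 9>0]
(C,P): not NE [P1→B gives 9>8]
(C,Q): not NE [P2→P gives 9>7]

NE set: (A,P), (B,P)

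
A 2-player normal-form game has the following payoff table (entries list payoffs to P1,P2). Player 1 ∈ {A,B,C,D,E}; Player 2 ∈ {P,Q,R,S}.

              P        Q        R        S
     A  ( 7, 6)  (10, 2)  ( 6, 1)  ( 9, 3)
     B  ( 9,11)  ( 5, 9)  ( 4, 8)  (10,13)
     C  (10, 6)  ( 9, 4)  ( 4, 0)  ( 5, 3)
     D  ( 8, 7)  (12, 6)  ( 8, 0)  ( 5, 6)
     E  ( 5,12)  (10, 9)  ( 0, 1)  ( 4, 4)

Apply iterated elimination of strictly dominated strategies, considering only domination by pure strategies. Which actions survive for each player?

Survivors P1:{B,C} P2:{P,S}

P1 drop E (D beats it: P:8>5 Q:12>10 R:8>0 S:5>4)
P2 drop Q (P beats it: A:6>2 B:11>9 C:6>4 D:7>6)
P2 drop R (P beats it: A:6>1 B:11>8 C:6>0 D:7>0)
P1 drop A (B beats it: P:9>7 S:10>9)
P1 drop D (B beats it: P:9>8 S:10>5)
P1→{B,C} P2→{P,S}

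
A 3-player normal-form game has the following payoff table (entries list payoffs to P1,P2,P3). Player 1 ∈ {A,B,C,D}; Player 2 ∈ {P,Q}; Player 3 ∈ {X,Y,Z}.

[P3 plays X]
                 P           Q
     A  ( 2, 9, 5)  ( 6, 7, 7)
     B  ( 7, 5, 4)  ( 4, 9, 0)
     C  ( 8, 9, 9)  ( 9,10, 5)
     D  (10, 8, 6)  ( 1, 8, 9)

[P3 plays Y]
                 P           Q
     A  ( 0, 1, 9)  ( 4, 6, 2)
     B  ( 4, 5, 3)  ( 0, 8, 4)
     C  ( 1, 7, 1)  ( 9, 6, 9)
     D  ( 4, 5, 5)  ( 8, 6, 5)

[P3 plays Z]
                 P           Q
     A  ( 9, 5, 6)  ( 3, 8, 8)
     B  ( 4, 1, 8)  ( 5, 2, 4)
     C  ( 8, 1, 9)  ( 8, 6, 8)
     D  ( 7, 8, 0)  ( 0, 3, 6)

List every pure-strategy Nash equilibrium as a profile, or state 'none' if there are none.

(A,P,X): not NE [P1→D gives 10>2; P3→Y gives 9>5]
(A,P,Y): not NE [P1→D gives 4>0; P2→Q gives 6>1]
(A,P,Z): not NE [P2→Q gives 8>5; P3→Y gives 9>6]
(A,Q,X): not NE [P1→C gives 9>6; P2→P gives 9>7; P3→Z gives 8>7]
(A,Q,Y): not NE [P1→C gives 9>4; P3→Z gives 8>2]
(A,Q,Z): not NE [P1→C gives 8>3]
(B,P,X): not NE [P1→D gives 10>7; P2→Q gives 9>5; P3→Z gives 8>4]
(B,P,Y): not NE [P2→Q gives 8>5; P3→Z gives 8>3]
(B,P,Z): not NE [P1→A gives 9>4; P2→Q gives 2>1]
(B,Q,X): not NE [P1→C gives 9>4; P3→Z gives 4>0]
(B,Q,Y): not NE [P1→C gives 9>0]
(B,Q,Z): not NE [P1→C gives 8>5]
(C,P,X): not NE [P1→D gives 10>8; P2→Q gives 10>9]
(C,P,Y): not NE [P1→D gives 4>1; P3→Z gives 9>1]
(C,P,Z): not NE [P1→A gives 9>8; P2→Q gives 6>1]
(C,Q,X): not NE [P3→Y gives 9>5]
(C,Q,Y): not NE [P2→P gives 7>6]
(C,Q,Z): not NE [P3→Y gives 9>8]
(D,P,X): NE
(D,P,Y): not NE [P2→Q gives 6>5; P3→X gives 6>5]
(D,P,Z): not NE [P1→A gives 9>7; P3→X gives 6>0]
(D,Q,X): not NE [P1→C gives 9>1]
(D,Q,Y): not NE [P1→C gives 9>8; P3→X gives 9>5]
(D,Q,Z): not NE [P1→C gives 8>0; P2→P gives 8>3; P3→X gives 9>6]

PSNE = {(D,P,X)}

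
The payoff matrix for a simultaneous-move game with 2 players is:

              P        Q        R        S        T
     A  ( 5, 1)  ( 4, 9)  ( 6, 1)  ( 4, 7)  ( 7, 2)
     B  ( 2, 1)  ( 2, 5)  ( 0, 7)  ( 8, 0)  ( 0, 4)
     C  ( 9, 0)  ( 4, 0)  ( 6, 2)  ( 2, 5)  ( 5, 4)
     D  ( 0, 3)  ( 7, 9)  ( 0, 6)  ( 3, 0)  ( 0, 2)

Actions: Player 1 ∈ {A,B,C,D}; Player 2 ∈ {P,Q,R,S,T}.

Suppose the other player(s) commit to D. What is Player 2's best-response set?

u_2(P vs D) = 3
u_2(Q vs D) = 9
u_2(R vs D) = 6
u_2(S vs D) = 0
u_2(T vs D) = 2
max payoff 9 at {Q}

BR_2 = {Q}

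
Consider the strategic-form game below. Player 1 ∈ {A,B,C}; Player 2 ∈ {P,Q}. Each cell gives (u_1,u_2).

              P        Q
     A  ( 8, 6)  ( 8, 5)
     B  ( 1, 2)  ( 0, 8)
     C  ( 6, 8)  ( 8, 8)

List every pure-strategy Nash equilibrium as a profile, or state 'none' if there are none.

(A,P): NE
(A,Q): not NE [P2→P gives 6>5]
(B,P): not NE [P1→A gives 8>1; P2→Q gives 8>2]
(B,Q): not NE [P1→C gives 8>0]
(C,P): not NE [P1→A gives 8>6]
(C,Q): NE

PSNE = {(A,P), (C,Q)}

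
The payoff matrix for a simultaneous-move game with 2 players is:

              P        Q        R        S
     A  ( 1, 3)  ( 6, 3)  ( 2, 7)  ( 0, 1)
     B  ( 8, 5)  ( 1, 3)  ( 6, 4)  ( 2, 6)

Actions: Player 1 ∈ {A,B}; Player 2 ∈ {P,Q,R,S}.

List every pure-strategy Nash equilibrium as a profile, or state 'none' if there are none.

Nash profiles: (B,S)

(A,P): not NE [P1→B gives 8>1; P2→R gives 7>3]
(A,Q): not NE [P2→R gives 7>3]
(A,R): not NE [P1→B gives 6>2]
(A,S): not NE [P1→B gives 2>0; P2→R gives 7>1]
(B,P): not NE [P2→S gives 6>5]
(B,Q): not NE [P1→A gives 6>1; P2→S gives 6>3]
(B,R): not NE [P2→S gives 6>4]
(B,S): NE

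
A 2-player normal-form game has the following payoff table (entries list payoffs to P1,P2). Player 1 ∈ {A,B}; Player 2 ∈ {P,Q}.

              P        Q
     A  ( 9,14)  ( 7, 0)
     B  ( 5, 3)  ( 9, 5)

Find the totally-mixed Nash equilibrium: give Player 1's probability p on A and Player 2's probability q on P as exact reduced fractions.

(p,q) = (1/8, 1/3)

P1 indiff ⇒ q·9+(1-q)·7 = q·5+(1-q)·9 ⇒ q(4) = (1-q)(2) ⇒ q = 1/3
P2 indiff ⇒ p·14+(1-p)·3 = p·0+(1-p)·5 ⇒ p(14) = (1-p)(2) ⇒ p = 1/8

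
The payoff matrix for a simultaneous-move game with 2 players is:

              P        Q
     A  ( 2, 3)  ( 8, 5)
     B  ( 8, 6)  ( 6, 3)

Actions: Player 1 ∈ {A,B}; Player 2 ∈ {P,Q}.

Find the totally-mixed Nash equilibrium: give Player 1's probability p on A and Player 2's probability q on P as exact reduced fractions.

P1 mixes 3/5 on A; P2 mixes 1/4 on P

P1 indiff ⇒ q·2+(1-q)·8 = q·8+(1-q)·6 ⇒ q(-6) = (1-q)(-2) ⇒ q = 1/4
P2 indiff ⇒ p·3+(1-p)·6 = p·5+(1-p)·3 ⇒ p(-2) = (1-p)(-3) ⇒ p = 3/5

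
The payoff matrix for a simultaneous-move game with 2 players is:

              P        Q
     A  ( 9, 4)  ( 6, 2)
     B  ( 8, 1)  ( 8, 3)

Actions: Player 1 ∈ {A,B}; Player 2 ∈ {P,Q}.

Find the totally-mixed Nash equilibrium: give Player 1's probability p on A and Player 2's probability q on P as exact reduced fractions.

(p,q) = (1/2, 2/3)

P1 indiff ⇒ q·9+(1-q)·6 = q·8+(1-q)·8 ⇒ q(1) = (1-q)(2) ⇒ q = 2/3
P2 indiff ⇒ p·4+(1-p)·1 = p·2+(1-p)·3 ⇒ p(2) = (1-p)(2) ⇒ p = 1/2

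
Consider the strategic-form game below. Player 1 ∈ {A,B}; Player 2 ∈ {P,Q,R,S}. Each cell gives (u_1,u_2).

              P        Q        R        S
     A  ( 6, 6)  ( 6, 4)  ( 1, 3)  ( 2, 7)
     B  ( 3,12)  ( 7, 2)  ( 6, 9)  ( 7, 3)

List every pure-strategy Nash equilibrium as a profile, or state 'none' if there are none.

(A,P): not NE [P2→S gives 7>6]
(A,Q): not NE [P1→B gives 7>6; P2→S gives 7>4]
(A,R): not NE [P1→B gives 6>1; P2→S gives 7>3]
(A,S): not NE [P1→B gives 7>2]
(B,P): not NE [P1→A gives 6>3]
(B,Q): not NE [P2→P gives 12>2]
(B,R): not NE [P2→P gives 12>9]
(B,S): not NE [P2→P gives 12>3]

No pure NE.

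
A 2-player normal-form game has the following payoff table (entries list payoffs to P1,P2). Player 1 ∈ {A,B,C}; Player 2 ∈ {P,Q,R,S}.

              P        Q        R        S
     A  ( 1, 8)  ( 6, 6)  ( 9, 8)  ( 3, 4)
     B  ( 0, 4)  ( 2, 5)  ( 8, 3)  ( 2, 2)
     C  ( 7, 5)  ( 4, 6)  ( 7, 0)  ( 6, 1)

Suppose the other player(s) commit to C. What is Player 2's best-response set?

u_2(P vs C) = 5
u_2(Q vs C) = 6
u_2(R vs C) = 0
u_2(S vs C) = 1
max payoff 6 at {Q}

P2 best: {Q}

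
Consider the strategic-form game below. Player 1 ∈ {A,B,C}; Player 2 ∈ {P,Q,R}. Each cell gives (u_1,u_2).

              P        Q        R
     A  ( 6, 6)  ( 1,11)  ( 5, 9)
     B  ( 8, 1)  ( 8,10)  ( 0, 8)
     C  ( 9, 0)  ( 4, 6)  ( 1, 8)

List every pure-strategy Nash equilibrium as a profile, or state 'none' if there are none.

(A,P): not NE [P1→C gives 9>6; P2→Q gives 11>6]
(A,Q): not NE [P1→B gives 8>1]
(A,R): not NE [P2→Q gives 11>9]
(B,P): not NE [P1→C gives 9>8; P2→Q gives 10>1]
(B,Q): NE
(B,R): not NE [P1→A gives 5>0; P2→Q gives 10>8]
(C,P): not NE [P2→R gives 8>0]
(C,Q): not NE [P1→B gives 8>4; P2→R gives 8>6]
(C,R): not NE [P1→A gives 5>1]

NE set: (B,Q)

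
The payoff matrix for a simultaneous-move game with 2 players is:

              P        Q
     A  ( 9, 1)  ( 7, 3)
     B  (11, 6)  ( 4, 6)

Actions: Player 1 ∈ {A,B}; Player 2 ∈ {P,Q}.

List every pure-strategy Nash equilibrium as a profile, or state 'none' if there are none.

PSNE = {(A,Q), (B,P)}

(A,P): not NE [P1→B gives 11>9; P2→Q gives 3>1]
(A,Q): NE
(B,P): NE
(B,Q): not NE [P1→A gives 7>4]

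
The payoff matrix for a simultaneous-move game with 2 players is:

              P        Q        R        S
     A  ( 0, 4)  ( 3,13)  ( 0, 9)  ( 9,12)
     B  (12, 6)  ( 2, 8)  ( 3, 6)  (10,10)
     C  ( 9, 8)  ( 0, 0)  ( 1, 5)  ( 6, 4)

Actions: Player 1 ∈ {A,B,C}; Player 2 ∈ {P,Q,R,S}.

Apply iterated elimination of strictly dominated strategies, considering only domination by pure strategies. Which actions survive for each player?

IESDS → P1:{A,B} P2:{Q,S}

P1 drop C (B beats it: P:12>9 Q:2>0 R:3>1 S:10>6)
P2 drop P (Q beats it: A:13>4 B:8>6)
P2 drop R (Q beats it: A:13>9 B:8>6)
P1→{A,B} P2→{Q,S}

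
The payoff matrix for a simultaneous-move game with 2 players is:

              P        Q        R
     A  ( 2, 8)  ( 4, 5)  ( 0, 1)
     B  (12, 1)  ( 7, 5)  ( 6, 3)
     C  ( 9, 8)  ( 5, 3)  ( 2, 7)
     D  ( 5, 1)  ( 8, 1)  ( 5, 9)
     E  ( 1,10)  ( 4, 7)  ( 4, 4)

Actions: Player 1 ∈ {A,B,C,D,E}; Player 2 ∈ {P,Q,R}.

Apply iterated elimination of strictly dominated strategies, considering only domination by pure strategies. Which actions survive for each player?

Remaining: P1:{B,D} P2:{Q,R}

P1 drop A (B beats it: P:12>2 Q:7>4 R:6>0)
P1 drop C (B beats it: P:12>9 Q:7>5 R:6>2)
P1 drop E (B beats it: P:12>1 Q:7>4 R:6>4)
P2 drop P (R beats it: B:3>1 D:9>1)
P1→{B,D} P2→{Q,R}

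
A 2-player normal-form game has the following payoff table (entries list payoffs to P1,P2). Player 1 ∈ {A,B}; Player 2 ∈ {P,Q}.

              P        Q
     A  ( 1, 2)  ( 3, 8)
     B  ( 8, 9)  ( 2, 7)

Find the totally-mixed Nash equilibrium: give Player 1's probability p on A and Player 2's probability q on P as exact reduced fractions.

P1 indiff ⇒ q·1+(1-q)·3 = q·8+(1-q)·2 ⇒ q(-7) = (1-q)(-1) ⇒ q = 1/8
P2 indiff ⇒ p·2+(1-p)·9 = p·8+(1-p)·7 ⇒ p(-6) = (1-p)(-2) ⇒ p = 1/4

(p,q) = (1/4, 1/8)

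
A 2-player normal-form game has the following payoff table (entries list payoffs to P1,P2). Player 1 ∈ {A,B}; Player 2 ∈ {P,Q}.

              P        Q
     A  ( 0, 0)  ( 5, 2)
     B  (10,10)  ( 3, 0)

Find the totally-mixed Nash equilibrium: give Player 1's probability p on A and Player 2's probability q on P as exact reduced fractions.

P1 indiff ⇒ q·0+(1-q)·5 = q·10+(1-q)·3 ⇒ q(-10) = (1-q)(-2) ⇒ q = 1/6
P2 indiff ⇒ p·0+(1-p)·10 = p·2+(1-p)·0 ⇒ p(-2) = (1-p)(-10) ⇒ p = 5/6

P1 mixes 5/6 on A; P2 mixes 1/6 on P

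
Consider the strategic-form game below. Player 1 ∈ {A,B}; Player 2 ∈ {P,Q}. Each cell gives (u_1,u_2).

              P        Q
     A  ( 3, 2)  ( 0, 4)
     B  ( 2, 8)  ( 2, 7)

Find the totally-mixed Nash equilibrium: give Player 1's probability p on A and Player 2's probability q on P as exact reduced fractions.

P1 indiff ⇒ q·3+(1-q)·0 = q·2+(1-q)·2 ⇒ q(1) = (1-q)(2) ⇒ q = 2/3
P2 indiff ⇒ p·2+(1-p)·8 = p·4+(1-p)·7 ⇒ p(-2) = (1-p)(-1) ⇒ p = 1/3

P1 mixes 1/3 on A; P2 mixes 2/3 on P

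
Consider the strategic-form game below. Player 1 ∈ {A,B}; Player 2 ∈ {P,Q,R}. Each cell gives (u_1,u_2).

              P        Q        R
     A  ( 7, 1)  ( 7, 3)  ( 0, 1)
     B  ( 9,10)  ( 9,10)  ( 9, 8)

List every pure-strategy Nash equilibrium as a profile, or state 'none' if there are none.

Nash profiles: (B,P), (B,Q)

(A,P): not NE [P1→B gives 9>7; P2→Q gives 3>1]
(A,Q): not NE [P1→B gives 9>7]
(A,R): not NE [P1→B gives 9>0; P2→Q gives 3>1]
(B,P): NE
(B,Q): NE
(B,R): not NE [P2→Q gives 10>8]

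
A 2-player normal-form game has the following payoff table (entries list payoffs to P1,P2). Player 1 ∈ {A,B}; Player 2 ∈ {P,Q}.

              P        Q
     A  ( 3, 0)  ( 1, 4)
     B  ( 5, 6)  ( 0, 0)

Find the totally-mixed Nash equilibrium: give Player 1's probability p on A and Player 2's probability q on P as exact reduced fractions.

P1 mixes 3/5 on A; P2 mixes 1/3 on P

P1 indiff ⇒ q·3+(1-q)·1 = q·5+(1-q)·0 ⇒ q(-2) = (1-q)(-1) ⇒ q = 1/3
P2 indiff ⇒ p·0+(1-p)·6 = p·4+(1-p)·0 ⇒ p(-4) = (1-p)(-6) ⇒ p = 3/5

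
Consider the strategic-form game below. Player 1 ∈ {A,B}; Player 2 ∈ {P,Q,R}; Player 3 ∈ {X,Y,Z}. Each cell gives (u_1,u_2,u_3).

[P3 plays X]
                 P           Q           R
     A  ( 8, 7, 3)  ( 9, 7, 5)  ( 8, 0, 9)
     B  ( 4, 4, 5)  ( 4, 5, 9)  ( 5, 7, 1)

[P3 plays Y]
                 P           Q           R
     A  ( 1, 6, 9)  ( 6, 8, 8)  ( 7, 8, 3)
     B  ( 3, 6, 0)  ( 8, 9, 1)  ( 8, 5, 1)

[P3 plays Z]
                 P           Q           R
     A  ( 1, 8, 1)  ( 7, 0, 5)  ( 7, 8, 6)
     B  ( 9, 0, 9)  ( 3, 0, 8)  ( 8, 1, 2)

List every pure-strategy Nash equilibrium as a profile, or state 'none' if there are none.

(A,P,X): not NE [P3→Y gives 9>3]
(A,P,Y): not NE [P1→B gives 3>1; P2→R gives 8>6]
(A,P,Z): not NE [P1→B gives 9>1; P3→Y gives 9>1]
(A,Q,X): not NE [P3→Y gives 8>5]
(A,Q,Y): not NE [P1→B gives 8>6]
(A,Q,Z): not NE [P2→R gives 8>0; P3→Y gives 8>5]
(A,R,X): not NE [P2→Q gives 7>0]
(A,R,Y): not NE [P1→B gives 8>7; P3→X gives 9>3]
(A,R,Z): not NE [P1→B gives 8>7; P3→X gives 9>6]
(B,P,X): not NE [P1→A gives 8>4; P2→R gives 7>4; P3→Z gives 9>5]
(B,P,Y): not NE [P2→Q gives 9>6; P3→Z gives 9>0]
(B,P,Z): not NE [P2→R gives 1>0]
(B,Q,X): not NE [P1→A gives 9>4; P2→R gives 7>5]
(B,Q,Y): not NE [P3→X gives 9>1]
(B,Q,Z): not NE [P1→A gives 7>3; P2→R gives 1>0; P3→X gives 9>8]
(B,R,X): not NE [P1→A gives 8>5; P3→Z gives 2>1]
(B,R,Y): not NE [P2→Q gives 9>5; P3→Z gives 2>1]
(B,R,Z): NE

NE set: (B,R,Z)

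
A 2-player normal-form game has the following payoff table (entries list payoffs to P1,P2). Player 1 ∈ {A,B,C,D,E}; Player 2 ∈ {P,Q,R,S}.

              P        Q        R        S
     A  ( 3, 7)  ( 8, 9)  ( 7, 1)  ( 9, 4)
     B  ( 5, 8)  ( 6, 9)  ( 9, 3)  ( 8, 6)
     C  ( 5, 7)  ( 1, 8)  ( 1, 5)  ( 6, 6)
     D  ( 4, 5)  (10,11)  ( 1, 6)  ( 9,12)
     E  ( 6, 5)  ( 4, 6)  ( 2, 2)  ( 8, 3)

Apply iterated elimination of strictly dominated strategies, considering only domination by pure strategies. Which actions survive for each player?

P1 drop C (E beats it: P:6>5 Q:4>1 R:2>1 S:8>6)
P2 drop P (Q beats it: A:9>7 B:9>8 D:11>5 E:6>5)
P1 drop E (A beats it: Q:8>4 R:7>2 S:9>8)
P2 drop R (Q beats it: A:9>1 B:9>3 D:11>6)
P1 drop B (A beats it: Q:8>6 S:9>8)
P1→{A,D} P2→{Q,S}

Survivors P1:{A,D} P2:{Q,S}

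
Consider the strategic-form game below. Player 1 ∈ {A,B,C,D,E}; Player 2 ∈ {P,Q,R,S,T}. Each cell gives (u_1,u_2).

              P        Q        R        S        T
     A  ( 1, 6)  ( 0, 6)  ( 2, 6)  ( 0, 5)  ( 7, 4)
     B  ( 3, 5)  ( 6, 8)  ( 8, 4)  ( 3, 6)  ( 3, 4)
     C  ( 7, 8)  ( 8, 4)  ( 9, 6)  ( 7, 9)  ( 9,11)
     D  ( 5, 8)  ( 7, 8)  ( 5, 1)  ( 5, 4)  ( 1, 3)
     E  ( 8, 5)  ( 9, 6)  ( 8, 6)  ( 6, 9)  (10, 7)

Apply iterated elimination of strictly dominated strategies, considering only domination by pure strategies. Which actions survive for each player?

Survivors P1:{C,E} P2:{S,T}

P1 drop A (C beats it: P:7>1 Q:8>0 R:9>2 S:7>0 T:9>7)
P1 drop B (C beats it: P:7>3 Q:8>6 R:9>8 S:7>3 T:9>3)
P1 drop D (C beats it: P:7>5 Q:8>7 R:9>5 S:7>5 T:9>1)
P2 drop P (S beats it: C:9>8 E:9>5)
P2 drop Q (S beats it: C:9>4 E:9>6)
P2 drop R (S beats it: C:9>6 E:9>6)
P1→{C,E} P2→{S,T}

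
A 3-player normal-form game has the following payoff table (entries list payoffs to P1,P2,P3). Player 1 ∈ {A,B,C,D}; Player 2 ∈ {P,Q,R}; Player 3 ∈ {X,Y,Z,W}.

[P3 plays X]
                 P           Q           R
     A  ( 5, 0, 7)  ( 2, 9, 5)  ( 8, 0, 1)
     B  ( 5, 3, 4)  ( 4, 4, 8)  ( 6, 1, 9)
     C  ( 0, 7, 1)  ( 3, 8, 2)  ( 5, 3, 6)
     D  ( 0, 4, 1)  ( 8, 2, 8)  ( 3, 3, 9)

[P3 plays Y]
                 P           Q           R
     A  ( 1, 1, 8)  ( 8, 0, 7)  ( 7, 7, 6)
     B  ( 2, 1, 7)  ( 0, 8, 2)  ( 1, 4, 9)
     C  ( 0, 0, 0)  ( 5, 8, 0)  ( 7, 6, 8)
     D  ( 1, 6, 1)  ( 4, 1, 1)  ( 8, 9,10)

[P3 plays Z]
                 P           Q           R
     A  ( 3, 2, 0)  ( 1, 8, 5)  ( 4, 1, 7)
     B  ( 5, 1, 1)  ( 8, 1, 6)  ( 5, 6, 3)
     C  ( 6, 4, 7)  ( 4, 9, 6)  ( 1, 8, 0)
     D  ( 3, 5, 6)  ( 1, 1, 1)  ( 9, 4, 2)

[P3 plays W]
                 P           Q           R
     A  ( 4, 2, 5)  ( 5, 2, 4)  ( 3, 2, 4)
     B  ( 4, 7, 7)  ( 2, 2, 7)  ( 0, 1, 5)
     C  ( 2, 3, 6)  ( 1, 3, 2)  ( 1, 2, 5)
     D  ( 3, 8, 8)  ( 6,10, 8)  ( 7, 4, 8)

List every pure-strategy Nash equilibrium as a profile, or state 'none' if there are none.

(A,P,X): not NE [P2→Q gives 9>0; P3→Y gives 8>7]
(A,P,Y): not NE [P1→B gives 2>1; P2→R gives 7>1]
(A,P,Z): not NE [P1→C gives 6>3; P2→Q gives 8>2; P3→Y gives 8>0]
(A,P,W): not NE [P3→Y gives 8>5]
(A,Q,X): not NE [P1→D gives 8>2; P3→Y gives 7>5]
(A,Q,Y): not NE [P2→R gives 7>0]
(A,Q,Z): not NE [P1→B gives 8>1; P3→Y gives 7>5]
(A,Q,W): not NE [P1→D gives 6>5; P3→Y gives 7>4]
(A,R,X): not NE [P2→Q gives 9>0; P3→Z gives 7>1]
(A,R,Y): not NE [P1→D gives 8>7; P3→Z gives 7>6]
(A,R,Z): not NE [P1→D gives 9>4; P2→Q gives 8>1]
(A,R,W): not NE [P1→D gives 7>3; P3→Z gives 7>4]
(B,P,X): not NE [P2→Q gives 4>3; P3→W gives 7>4]
(B,P,Y): not NE [P2→Q gives 8>1]
(B,P,Z): not NE [P1→C gives 6>5; P2→R gives 6>1; P3→W gives 7>1]
(B,P,W): NE
(B,Q,X): not NE [P1→D gives 8>4]
(B,Q,Y): not NE [P1→A gives 8>0; P3→X gives 8>2]
(B,Q,Z): not NE [P2→R gives 6>1; P3→X gives 8>6]
(B,Q,W): not NE [P1→D gives 6>2; P2→P gives 7>2; P3→X gives 8>7]
(B,R,X): not NE [P1→A gives 8>6; P2→Q gives 4>1]
(B,R,Y): not NE [P1→D gives 8>1; P2→Q gives 8>4]
(B,R,Z): not NE [P1→D gives 9>5; P3→Y gives 9>3]
(B,R,W): not NE [P1→D gives 7>0; P2→P gives 7>1; P3→Y gives 9>5]
(C,P,X): not NE [P1→B gives 5>0; P2→Q gives 8>7; P3→Z gives 7>1]
(C,P,Y): not NE [P1→B gives 2>0; P2→Q gives 8>0; P3→Z gives 7>0]
(C,P,Z): not NE [P2→Q gives 9>4]
(C,P,W): not NE [P1→B gives 4>2; P3→Z gives 7>6]
(C,Q,X): not NE [P1→D gives 8>3; P3→Z gives 6>2]
(C,Q,Y): not NE [P1→A gives 8>5; P3→Z gives 6>0]
(C,Q,Z): not NE [P1→B gives 8>4]
(C,Q,W): not NE [P1→D gives 6>1; P3→Z gives 6>2]
(C,R,X): not NE [P1→A gives 8>5; P2→Q gives 8>3; P3→Y gives 8>6]
(C,R,Y): not NE [P1→D gives 8>7; P2→Q gives 8>6]
(C,R,Z): not NE [P1→D gives 9>1; P2→Q gives 9>8; P3→Y gives 8>0]
(C,R,W): not NE [P1→D gives 7>1; P2→Q gives 3>2; P3→Y gives 8>5]
(D,P,X): not NE [P1→B gives 5>0; P3→W gives 8>1]
(D,P,Y): not NE [P1→B gives 2>1; P2→R gives 9>6; P3→W gives 8>1]
(D,P,Z): not NE [P1→C gives 6>3; P3→W gives 8>6]
(D,P,W): not NE [P1→B gives 4>3; P2→Q gives 10>8]
(D,Q,X): not NE [P2→P gives 4>2]
(D,Q,Y): not NE [P1→A gives 8>4; P2→R gives 9>1; P3→W gives 8>1]
(D,Q,Z): not NE [P1→B gives 8>1; P2→P gives 5>1; P3→W gives 8>1]
(D,Q,W): NE
(D,R,X): not NE [P1→A gives 8>3; P2→P gives 4>3; P3→Y gives 10>9]
(D,R,Y): NE
(D,R,Z): not NE [P2→P gives 5>4; P3→Y gives 10>2]
(D,R,W): not NE [P2→Q gives 10>4; P3→Y gives 10>8]

NE set: (B,P,W), (D,Q,W), (D,R,Y)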